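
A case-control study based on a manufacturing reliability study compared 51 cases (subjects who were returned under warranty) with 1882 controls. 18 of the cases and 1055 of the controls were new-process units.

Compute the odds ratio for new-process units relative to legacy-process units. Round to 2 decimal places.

OR: 0.43

odds, new-process units = 18/1055 = 0.01706
odds, legacy-process units = 33/827 = 0.03990
OR = 0.01706 / 0.03990 = 0.43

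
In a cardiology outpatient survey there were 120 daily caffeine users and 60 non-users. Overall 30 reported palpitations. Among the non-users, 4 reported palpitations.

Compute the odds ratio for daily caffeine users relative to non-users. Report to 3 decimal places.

daily caffeine users with the outcome: 30 − 4 = 26
daily caffeine users without the outcome: 120 − 26 = 94
non-users without the outcome: 60 − 4 = 56
OR = (26 × 56) / (94 × 4) = 1456/376 ≈ 3.872

OR ≈ 3.872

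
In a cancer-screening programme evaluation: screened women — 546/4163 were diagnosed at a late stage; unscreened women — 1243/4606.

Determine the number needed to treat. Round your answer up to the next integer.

8

risk, screened women = 546/4163 = 0.131155
risk, unscreened women = 1243/4606 = 0.269865
absolute risk difference = 0.138710
1 / 0.138710 = 7.209 → round up → 8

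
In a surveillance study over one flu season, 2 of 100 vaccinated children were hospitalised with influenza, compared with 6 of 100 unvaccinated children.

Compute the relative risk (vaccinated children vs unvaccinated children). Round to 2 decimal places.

0.33

risk, vaccinated children = 2/100 = 0.02000
risk, unvaccinated children = 6/100 = 0.06000
RR = 0.02000 / 0.06000 = 0.33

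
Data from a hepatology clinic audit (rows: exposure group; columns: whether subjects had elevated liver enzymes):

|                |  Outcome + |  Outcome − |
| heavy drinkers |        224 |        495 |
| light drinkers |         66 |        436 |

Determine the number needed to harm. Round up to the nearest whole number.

risk, heavy drinkers = 224/719 = 0.311544
risk, light drinkers = 66/502 = 0.131474
absolute risk difference = 0.180070
1 / 0.180070 = 5.553 → round up → 6

NNH = 6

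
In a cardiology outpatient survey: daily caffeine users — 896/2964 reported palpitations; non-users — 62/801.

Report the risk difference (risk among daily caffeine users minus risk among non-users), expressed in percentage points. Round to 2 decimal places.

RD: 22.49

risk, daily caffeine users = 896/2964 = 0.3023
risk, non-users = 62/801 = 0.0774
risk difference = 0.3023 − 0.0774 = 0.2249 → 22.49 percentage points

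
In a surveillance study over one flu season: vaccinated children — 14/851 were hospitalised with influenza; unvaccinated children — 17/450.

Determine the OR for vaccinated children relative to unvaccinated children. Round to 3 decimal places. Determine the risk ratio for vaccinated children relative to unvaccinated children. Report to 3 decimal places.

odds, vaccinated children = 14/837 = 0.01673
odds, unvaccinated children = 17/433 = 0.03926
OR = 0.01673 / 0.03926 = 0.426
risk, vaccinated children = 14/851 = 0.01645
risk, unvaccinated children = 17/450 = 0.03778
RR = 0.01645 / 0.03778 = 0.435

OR = 0.426; RR = 0.435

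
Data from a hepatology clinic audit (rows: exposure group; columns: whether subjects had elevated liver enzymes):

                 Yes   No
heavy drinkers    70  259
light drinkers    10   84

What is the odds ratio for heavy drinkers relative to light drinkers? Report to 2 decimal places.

2.27

odds, heavy drinkers = 70/259 = 0.2703
odds, light drinkers = 10/84 = 0.1190
OR = 0.2703 / 0.1190 = 2.27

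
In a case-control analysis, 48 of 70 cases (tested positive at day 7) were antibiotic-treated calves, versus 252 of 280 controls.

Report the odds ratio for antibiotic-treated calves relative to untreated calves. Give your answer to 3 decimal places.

OR = (48 × 28) / (252 × 22) = 1344/5544 ≈ 0.242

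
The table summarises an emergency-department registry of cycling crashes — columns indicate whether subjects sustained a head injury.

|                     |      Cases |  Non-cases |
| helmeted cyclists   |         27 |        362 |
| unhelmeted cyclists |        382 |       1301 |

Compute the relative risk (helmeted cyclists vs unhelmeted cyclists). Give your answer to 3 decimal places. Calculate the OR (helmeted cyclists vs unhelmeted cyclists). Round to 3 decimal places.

risk, helmeted cyclists = 27/389 = 0.0694
risk, unhelmeted cyclists = 382/1683 = 0.2270
RR = 0.0694 / 0.2270 = 0.306
odds, helmeted cyclists = 27/362 = 0.0746
odds, unhelmeted cyclists = 382/1301 = 0.2936
OR = 0.0746 / 0.2936 = 0.254

RR = 0.306; OR = 0.254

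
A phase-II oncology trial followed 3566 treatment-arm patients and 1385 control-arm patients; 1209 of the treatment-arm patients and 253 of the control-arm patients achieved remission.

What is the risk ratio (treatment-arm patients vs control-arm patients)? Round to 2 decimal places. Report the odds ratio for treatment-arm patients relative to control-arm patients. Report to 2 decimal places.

risk, treatment-arm patients = 1209/3566 = 0.3390
risk, control-arm patients = 253/1385 = 0.1827
RR = 0.3390 / 0.1827 = 1.86
OR = (1209 × 1132) / (2357 × 253) = 1368588/596321 ≈ 2.30

RR = 1.86; OR = 2.30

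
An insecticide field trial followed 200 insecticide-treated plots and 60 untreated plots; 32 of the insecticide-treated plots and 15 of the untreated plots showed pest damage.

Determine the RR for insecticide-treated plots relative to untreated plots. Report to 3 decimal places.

risk, insecticide-treated plots = 32/200 = 0.1600
risk, untreated plots = 15/60 = 0.2500
RR = 0.1600 / 0.2500 = 0.640

0.640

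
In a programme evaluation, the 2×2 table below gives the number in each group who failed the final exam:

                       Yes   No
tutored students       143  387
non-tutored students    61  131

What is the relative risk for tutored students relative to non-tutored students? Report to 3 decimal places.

risk, tutored students = 143/530 = 0.2698
risk, non-tutored students = 61/192 = 0.3177
RR = 0.2698 / 0.3177 = 0.849

0.849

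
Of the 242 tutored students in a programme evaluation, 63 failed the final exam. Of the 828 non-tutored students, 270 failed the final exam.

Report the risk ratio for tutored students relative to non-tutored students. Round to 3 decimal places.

risk, tutored students = 63/242 = 0.2603
risk, non-tutored students = 270/828 = 0.3261
RR = 0.2603 / 0.3261 = 0.798

0.798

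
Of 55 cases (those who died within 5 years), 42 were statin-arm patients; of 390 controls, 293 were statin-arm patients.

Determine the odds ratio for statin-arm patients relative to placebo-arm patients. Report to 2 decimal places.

OR = (42 × 97) / (293 × 13) = 4074/3809 ≈ 1.07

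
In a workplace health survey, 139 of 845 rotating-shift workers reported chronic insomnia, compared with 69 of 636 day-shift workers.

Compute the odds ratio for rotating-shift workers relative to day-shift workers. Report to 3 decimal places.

OR ≈ 1.618

odds, rotating-shift workers = 139/706 = 0.1969
odds, day-shift workers = 69/567 = 0.1217
OR = 0.1969 / 0.1217 = 1.618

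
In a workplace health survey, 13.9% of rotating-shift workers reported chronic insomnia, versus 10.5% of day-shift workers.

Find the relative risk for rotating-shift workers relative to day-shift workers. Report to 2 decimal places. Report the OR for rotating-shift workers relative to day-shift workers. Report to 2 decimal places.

RR = 0.1390 / 0.1050 = 1.32
odds, rotating-shift workers = 0.1390/0.8610 = 0.1614
odds, day-shift workers = 0.1050/0.8950 = 0.1173
OR = 0.1614 / 0.1173 = 1.38

RR = 1.32; OR = 1.38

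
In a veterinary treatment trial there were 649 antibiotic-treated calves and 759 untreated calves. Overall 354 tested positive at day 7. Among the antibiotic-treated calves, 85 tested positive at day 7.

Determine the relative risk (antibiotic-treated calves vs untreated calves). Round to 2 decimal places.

0.37

antibiotic-treated calves without the outcome: 649 − 85 = 564
untreated calves with the outcome: 354 − 85 = 269
untreated calves without the outcome: 759 − 269 = 490
risk, antibiotic-treated calves = 85/649 = 0.1310
risk, untreated calves = 269/759 = 0.3544
RR = 0.1310 / 0.3544 = 0.37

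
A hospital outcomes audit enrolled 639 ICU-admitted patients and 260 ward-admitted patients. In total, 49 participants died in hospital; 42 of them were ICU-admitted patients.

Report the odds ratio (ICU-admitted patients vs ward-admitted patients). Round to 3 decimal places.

OR = 2.543

ICU-admitted patients without the outcome: 639 − 42 = 597
ward-admitted patients with the outcome: 49 − 42 = 7
ward-admitted patients without the outcome: 260 − 7 = 253
OR = (42 × 253) / (597 × 7) = 10626/4179 ≈ 2.543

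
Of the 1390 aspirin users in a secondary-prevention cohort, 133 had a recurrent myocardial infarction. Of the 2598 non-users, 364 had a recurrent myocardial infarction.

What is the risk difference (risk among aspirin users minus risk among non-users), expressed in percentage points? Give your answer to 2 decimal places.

-4.44

risk, aspirin users = 133/1390 = 0.0957
risk, non-users = 364/2598 = 0.1401
risk difference = 0.0957 − 0.1401 = -0.0444 → -4.44 percentage points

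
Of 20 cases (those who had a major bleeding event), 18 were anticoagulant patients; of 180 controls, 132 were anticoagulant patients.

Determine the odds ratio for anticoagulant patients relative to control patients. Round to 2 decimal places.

OR = (18 × 48) / (132 × 2) = 864/264 ≈ 3.27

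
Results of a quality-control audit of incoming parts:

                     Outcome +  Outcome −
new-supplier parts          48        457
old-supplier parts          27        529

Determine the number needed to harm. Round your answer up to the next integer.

NNH: 22

risk, new-supplier parts = 48/505 = 0.095050
risk, old-supplier parts = 27/556 = 0.048561
absolute risk difference = 0.046488
1 / 0.046488 = 21.511 → round up → 22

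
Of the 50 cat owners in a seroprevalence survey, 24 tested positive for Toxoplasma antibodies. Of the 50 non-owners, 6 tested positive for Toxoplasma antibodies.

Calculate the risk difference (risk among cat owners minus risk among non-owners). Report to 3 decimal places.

risk, cat owners = 24/50 = 0.4800
risk, non-owners = 6/50 = 0.1200
risk difference = 0.4800 − 0.1200 = 0.360

RD ≈ 0.360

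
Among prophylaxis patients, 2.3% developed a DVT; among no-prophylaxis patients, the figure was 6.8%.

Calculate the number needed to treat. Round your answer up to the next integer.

absolute risk difference = 0.045000
1 / 0.045000 = 22.222 → round up → 23

23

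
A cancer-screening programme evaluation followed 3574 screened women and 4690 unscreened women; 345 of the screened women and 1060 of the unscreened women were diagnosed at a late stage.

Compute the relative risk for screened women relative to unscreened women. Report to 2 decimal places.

risk, screened women = 345/3574 = 0.0965
risk, unscreened women = 1060/4690 = 0.2260
RR = 0.0965 / 0.2260 = 0.43

RR = 0.43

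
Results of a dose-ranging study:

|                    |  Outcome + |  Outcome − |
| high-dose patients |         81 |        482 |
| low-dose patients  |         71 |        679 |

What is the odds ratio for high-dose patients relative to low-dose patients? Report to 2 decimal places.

odds, high-dose patients = 81/482 = 0.1680
odds, low-dose patients = 71/679 = 0.1046
OR = 0.1680 / 0.1046 = 1.61

1.61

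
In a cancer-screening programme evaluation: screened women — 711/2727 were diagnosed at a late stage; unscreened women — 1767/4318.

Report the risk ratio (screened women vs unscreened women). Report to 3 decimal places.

risk, screened women = 711/2727 = 0.2607
risk, unscreened women = 1767/4318 = 0.4092
RR = 0.2607 / 0.4092 = 0.637

0.637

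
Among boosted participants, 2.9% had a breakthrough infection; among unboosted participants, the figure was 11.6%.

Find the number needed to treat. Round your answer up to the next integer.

NNT ≈ 12

absolute risk difference = 0.087000
1 / 0.087000 = 11.494 → round up → 12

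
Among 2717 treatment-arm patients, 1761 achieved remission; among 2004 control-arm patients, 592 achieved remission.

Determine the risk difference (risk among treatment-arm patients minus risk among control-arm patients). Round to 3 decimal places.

risk, treatment-arm patients = 1761/2717 = 0.6481
risk, control-arm patients = 592/2004 = 0.2954
risk difference = 0.6481 − 0.2954 = 0.353

0.353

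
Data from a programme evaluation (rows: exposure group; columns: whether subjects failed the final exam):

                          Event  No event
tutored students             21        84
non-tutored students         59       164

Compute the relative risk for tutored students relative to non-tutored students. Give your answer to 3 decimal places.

risk, tutored students = 21/105 = 0.2000
risk, non-tutored students = 59/223 = 0.2646
RR = 0.2000 / 0.2646 = 0.756

RR = 0.756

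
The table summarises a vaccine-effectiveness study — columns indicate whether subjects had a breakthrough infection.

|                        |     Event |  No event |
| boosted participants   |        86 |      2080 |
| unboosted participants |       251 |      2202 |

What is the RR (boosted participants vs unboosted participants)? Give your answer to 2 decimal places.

risk, boosted participants = 86/2166 = 0.03970
risk, unboosted participants = 251/2453 = 0.10232
RR = 0.03970 / 0.10232 = 0.39

RR = 0.39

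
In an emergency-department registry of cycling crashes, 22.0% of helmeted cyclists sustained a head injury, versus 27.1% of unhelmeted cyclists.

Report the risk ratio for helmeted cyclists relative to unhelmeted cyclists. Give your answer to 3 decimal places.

RR = 0.2200 / 0.2710 = 0.812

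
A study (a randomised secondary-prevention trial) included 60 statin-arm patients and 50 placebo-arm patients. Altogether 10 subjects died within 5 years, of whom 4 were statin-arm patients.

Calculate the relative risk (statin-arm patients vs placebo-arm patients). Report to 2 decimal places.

statin-arm patients without the outcome: 60 − 4 = 56
placebo-arm patients with the outcome: 10 − 4 = 6
placebo-arm patients without the outcome: 50 − 6 = 44
risk, statin-arm patients = 4/60 = 0.0667
risk, placebo-arm patients = 6/50 = 0.1200
RR = 0.0667 / 0.1200 = 0.56

RR ≈ 0.56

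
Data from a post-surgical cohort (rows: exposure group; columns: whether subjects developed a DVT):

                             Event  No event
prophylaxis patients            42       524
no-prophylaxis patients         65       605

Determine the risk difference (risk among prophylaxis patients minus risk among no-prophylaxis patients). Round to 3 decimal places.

risk, prophylaxis patients = 42/566 = 0.0742
risk, no-prophylaxis patients = 65/670 = 0.0970
risk difference = 0.0742 − 0.0970 = -0.023

RD ≈ -0.023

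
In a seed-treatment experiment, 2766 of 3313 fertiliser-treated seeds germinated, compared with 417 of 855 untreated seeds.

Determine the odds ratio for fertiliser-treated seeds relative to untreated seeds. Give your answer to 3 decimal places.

OR = (2766 × 438) / (547 × 417) = 1211508/228099 ≈ 5.311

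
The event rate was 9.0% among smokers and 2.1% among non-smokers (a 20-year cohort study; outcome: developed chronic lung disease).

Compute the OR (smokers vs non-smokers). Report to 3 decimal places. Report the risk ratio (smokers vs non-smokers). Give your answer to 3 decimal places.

OR = 4.611; RR = 4.286

odds, smokers = 0.09000/0.91000 = 0.09890
odds, non-smokers = 0.02100/0.97900 = 0.02145
OR = 0.09890 / 0.02145 = 4.611
RR = 0.09000 / 0.02100 = 4.286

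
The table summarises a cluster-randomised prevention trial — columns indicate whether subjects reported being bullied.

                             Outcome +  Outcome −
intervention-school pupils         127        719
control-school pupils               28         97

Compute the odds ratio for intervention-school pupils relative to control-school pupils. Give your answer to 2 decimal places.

OR = 0.61

odds, intervention-school pupils = 127/719 = 0.1766
odds, control-school pupils = 28/97 = 0.2887
OR = 0.1766 / 0.2887 = 0.61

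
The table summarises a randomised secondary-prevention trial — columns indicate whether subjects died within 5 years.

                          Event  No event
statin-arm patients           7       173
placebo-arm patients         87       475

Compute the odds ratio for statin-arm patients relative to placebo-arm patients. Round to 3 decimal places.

odds, statin-arm patients = 7/173 = 0.04046
odds, placebo-arm patients = 87/475 = 0.18316
OR = 0.04046 / 0.18316 = 0.221

0.221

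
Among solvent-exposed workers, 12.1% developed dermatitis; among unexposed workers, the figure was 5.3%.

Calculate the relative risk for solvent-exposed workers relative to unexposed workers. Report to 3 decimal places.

RR = 0.1210 / 0.0530 = 2.283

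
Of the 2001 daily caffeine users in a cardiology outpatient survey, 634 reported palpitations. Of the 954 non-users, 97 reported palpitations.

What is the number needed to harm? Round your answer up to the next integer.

risk, daily caffeine users = 634/2001 = 0.316842
risk, non-users = 97/954 = 0.101677
absolute risk difference = 0.215164
1 / 0.215164 = 4.648 → round up → 5

NNH ≈ 5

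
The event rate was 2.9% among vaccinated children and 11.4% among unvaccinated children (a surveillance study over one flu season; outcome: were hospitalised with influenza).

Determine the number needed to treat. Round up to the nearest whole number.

absolute risk difference = 0.085000
1 / 0.085000 = 11.765 → round up → 12

NNT: 12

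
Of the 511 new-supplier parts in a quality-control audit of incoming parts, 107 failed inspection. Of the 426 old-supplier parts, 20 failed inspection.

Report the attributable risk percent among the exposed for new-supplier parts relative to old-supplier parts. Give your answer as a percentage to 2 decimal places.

AR% ≈ 77.58%

risk, new-supplier parts = 107/511 = 0.20939
risk, old-supplier parts = 20/426 = 0.04695
AR% = (0.20939 − 0.04695) / 0.20939 = 0.7758 → 77.58%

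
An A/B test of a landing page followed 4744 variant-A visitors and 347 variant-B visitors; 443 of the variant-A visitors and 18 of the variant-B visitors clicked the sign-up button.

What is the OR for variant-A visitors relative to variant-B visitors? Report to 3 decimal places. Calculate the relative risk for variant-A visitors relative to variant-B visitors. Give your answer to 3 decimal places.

OR = 1.883; RR = 1.800

OR = (443 × 329) / (4301 × 18) = 145747/77418 ≈ 1.883
risk, variant-A visitors = 443/4744 = 0.0934
risk, variant-B visitors = 18/347 = 0.0519
RR = 0.0934 / 0.0519 = 1.800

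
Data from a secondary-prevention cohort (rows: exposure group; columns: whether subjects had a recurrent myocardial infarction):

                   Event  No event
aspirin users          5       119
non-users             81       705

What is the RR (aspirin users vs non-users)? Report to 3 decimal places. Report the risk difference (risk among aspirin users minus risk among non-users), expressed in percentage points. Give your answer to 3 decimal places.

risk, aspirin users = 5/124 = 0.04032
risk, non-users = 81/786 = 0.10305
RR = 0.04032 / 0.10305 = 0.391
risk difference = 0.04032 − 0.10305 = -0.06273 → -6.273 percentage points

RR = 0.391; RD = -6.273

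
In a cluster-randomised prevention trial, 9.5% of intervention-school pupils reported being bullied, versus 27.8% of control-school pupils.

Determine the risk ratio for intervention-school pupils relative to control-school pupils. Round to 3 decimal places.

RR = 0.0950 / 0.2780 = 0.342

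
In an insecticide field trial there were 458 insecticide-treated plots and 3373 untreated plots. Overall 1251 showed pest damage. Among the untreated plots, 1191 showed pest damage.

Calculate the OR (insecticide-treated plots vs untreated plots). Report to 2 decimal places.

0.28

insecticide-treated plots with the outcome: 1251 − 1191 = 60
insecticide-treated plots without the outcome: 458 − 60 = 398
untreated plots without the outcome: 3373 − 1191 = 2182
OR = (60 × 2182) / (398 × 1191) = 130920/474018 ≈ 0.28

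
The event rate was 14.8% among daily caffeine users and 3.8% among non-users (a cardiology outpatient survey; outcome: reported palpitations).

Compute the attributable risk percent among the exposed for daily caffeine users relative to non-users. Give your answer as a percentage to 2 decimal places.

AR% = (0.14800 − 0.03800) / 0.14800 = 0.7432 → 74.32%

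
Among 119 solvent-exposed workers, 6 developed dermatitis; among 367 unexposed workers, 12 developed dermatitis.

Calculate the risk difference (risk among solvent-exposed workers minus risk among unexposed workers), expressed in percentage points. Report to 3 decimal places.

risk, solvent-exposed workers = 6/119 = 0.05042
risk, unexposed workers = 12/367 = 0.03270
risk difference = 0.05042 − 0.03270 = 0.01772 → 1.772 percentage points

RD ≈ 1.772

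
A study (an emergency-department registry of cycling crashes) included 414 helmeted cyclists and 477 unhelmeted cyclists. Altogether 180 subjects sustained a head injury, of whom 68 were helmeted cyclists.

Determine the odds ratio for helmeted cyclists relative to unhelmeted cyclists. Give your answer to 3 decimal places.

helmeted cyclists without the outcome: 414 − 68 = 346
unhelmeted cyclists with the outcome: 180 − 68 = 112
unhelmeted cyclists without the outcome: 477 − 112 = 365
odds, helmeted cyclists = 68/346 = 0.1965
odds, unhelmeted cyclists = 112/365 = 0.3068
OR = 0.1965 / 0.3068 = 0.640

0.640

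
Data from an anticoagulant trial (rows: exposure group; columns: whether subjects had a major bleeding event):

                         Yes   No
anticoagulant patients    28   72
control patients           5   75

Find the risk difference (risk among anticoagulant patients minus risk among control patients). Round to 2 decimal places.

0.22

risk, anticoagulant patients = 28/100 = 0.2800
risk, control patients = 5/80 = 0.0625
risk difference = 0.2800 − 0.0625 = 0.22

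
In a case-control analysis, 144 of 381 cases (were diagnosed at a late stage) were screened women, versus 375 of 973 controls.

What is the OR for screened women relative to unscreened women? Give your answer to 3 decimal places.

OR = (144 × 598) / (375 × 237) = 86112/88875 ≈ 0.969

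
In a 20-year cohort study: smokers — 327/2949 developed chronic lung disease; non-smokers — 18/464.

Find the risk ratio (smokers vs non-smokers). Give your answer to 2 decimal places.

2.86

risk, smokers = 327/2949 = 0.11089
risk, non-smokers = 18/464 = 0.03879
RR = 0.11089 / 0.03879 = 2.86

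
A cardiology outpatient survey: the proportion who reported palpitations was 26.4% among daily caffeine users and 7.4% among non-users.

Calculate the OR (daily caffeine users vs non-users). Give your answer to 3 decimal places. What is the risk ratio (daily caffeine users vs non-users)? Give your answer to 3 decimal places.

OR = 4.489; RR = 3.568

odds, daily caffeine users = 0.2640/0.7360 = 0.3587
odds, non-users = 0.0740/0.9260 = 0.0799
OR = 0.3587 / 0.0799 = 4.489
RR = 0.2640 / 0.0740 = 3.568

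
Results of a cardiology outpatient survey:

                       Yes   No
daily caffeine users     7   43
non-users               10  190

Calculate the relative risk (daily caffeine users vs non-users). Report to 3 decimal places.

RR ≈ 2.800

risk, daily caffeine users = 7/50 = 0.1400
risk, non-users = 10/200 = 0.0500
RR = 0.1400 / 0.0500 = 2.800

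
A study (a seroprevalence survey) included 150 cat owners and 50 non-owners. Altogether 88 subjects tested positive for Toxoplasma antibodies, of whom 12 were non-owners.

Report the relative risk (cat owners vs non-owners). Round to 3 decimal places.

cat owners with the outcome: 88 − 12 = 76
cat owners without the outcome: 150 − 76 = 74
non-owners without the outcome: 50 − 12 = 38
risk, cat owners = 76/150 = 0.5067
risk, non-owners = 12/50 = 0.2400
RR = 0.5067 / 0.2400 = 2.111

RR: 2.111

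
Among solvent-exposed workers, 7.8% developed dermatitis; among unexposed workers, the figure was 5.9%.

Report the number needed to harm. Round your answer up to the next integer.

53

absolute risk difference = 0.019000
1 / 0.019000 = 52.632 → round up → 53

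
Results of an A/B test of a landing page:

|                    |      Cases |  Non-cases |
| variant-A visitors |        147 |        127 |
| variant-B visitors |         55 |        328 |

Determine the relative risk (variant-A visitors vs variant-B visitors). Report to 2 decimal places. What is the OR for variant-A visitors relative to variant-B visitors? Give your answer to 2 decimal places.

risk, variant-A visitors = 147/274 = 0.5365
risk, variant-B visitors = 55/383 = 0.1436
RR = 0.5365 / 0.1436 = 3.74
odds, variant-A visitors = 147/127 = 1.1575
odds, variant-B visitors = 55/328 = 0.1677
OR = 1.1575 / 0.1677 = 6.90

RR = 3.74; OR = 6.90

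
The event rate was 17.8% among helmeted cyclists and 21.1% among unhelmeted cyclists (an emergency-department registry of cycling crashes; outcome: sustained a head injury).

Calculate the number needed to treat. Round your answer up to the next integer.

absolute risk difference = 0.033000
1 / 0.033000 = 30.303 → round up → 31

31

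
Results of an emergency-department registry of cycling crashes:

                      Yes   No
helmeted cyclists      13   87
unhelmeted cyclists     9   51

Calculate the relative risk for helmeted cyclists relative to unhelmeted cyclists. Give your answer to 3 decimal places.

RR: 0.867

risk, helmeted cyclists = 13/100 = 0.1300
risk, unhelmeted cyclists = 9/60 = 0.1500
RR = 0.1300 / 0.1500 = 0.867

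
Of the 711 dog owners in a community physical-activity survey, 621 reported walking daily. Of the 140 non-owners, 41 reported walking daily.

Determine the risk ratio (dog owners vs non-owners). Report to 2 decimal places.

risk, dog owners = 621/711 = 0.8734
risk, non-owners = 41/140 = 0.2929
RR = 0.8734 / 0.2929 = 2.98

2.98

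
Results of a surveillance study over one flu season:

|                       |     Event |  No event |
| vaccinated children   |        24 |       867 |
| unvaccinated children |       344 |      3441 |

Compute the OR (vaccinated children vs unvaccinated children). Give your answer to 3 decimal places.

odds, vaccinated children = 24/867 = 0.02768
odds, unvaccinated children = 344/3441 = 0.09997
OR = 0.02768 / 0.09997 = 0.277

0.277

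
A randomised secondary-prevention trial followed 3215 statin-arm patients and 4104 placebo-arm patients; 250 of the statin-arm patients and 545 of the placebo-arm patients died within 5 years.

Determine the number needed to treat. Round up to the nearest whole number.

risk, statin-arm patients = 250/3215 = 0.077760
risk, placebo-arm patients = 545/4104 = 0.132797
absolute risk difference = 0.055037
1 / 0.055037 = 18.170 → round up → 19

19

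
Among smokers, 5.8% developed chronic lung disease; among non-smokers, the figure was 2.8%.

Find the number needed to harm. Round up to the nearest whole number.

absolute risk difference = 0.030000
1 / 0.030000 = 33.333 → round up → 34

NNH = 34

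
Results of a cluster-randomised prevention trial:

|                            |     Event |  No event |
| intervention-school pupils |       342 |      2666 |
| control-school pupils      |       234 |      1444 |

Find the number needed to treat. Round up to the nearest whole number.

39

risk, intervention-school pupils = 342/3008 = 0.113697
risk, control-school pupils = 234/1678 = 0.139452
absolute risk difference = 0.025755
1 / 0.025755 = 38.827 → round up → 39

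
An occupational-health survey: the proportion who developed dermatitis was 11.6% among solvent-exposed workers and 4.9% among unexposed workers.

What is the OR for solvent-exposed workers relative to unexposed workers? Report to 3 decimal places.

OR = 2.547

odds, solvent-exposed workers = 0.11600/0.88400 = 0.13122
odds, unexposed workers = 0.04900/0.95100 = 0.05152
OR = 0.13122 / 0.05152 = 2.547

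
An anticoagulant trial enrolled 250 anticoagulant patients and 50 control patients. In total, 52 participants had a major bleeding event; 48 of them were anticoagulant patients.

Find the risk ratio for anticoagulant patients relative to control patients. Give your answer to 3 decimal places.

anticoagulant patients without the outcome: 250 − 48 = 202
control patients with the outcome: 52 − 48 = 4
control patients without the outcome: 50 − 4 = 46
risk, anticoagulant patients = 48/250 = 0.1920
risk, control patients = 4/50 = 0.0800
RR = 0.1920 / 0.0800 = 2.400

2.400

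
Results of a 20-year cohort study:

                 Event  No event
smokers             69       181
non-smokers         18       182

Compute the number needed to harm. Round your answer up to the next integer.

risk, smokers = 69/250 = 0.276000
risk, non-smokers = 18/200 = 0.090000
absolute risk difference = 0.186000
1 / 0.186000 = 5.376 → round up → 6

6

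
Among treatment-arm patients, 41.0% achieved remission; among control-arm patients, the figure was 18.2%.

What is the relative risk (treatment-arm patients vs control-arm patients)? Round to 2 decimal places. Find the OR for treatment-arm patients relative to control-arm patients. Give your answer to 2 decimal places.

RR = 0.4100 / 0.1820 = 2.25
odds, treatment-arm patients = 0.4100/0.5900 = 0.6949
odds, control-arm patients = 0.1820/0.8180 = 0.2225
OR = 0.6949 / 0.2225 = 3.12

RR = 2.25; OR = 3.12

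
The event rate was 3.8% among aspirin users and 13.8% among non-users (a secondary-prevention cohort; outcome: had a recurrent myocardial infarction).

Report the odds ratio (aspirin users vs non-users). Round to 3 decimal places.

OR: 0.247

odds, aspirin users = 0.03800/0.96200 = 0.03950
odds, non-users = 0.13800/0.86200 = 0.16009
OR = 0.03950 / 0.16009 = 0.247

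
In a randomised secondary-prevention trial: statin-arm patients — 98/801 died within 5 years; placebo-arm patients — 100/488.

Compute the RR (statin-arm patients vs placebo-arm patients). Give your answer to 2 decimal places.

risk, statin-arm patients = 98/801 = 0.1223
risk, placebo-arm patients = 100/488 = 0.2049
RR = 0.1223 / 0.2049 = 0.60

RR: 0.60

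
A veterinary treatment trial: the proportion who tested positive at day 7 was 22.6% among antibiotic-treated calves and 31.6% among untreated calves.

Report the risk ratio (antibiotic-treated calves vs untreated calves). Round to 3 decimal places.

RR = 0.2260 / 0.3160 = 0.715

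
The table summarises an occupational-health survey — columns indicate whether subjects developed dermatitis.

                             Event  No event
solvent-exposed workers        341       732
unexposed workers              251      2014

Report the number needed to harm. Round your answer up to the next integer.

risk, solvent-exposed workers = 341/1073 = 0.317801
risk, unexposed workers = 251/2265 = 0.110817
absolute risk difference = 0.206984
1 / 0.206984 = 4.831 → round up → 5

NNH: 5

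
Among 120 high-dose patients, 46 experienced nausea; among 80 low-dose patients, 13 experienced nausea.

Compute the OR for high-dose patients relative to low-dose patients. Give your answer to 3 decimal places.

OR = (46 × 67) / (74 × 13) = 3082/962 ≈ 3.204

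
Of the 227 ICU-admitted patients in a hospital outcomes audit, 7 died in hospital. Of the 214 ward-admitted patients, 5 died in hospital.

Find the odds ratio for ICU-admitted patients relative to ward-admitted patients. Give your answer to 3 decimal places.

1.330

odds, ICU-admitted patients = 7/220 = 0.03182
odds, ward-admitted patients = 5/209 = 0.02392
OR = 0.03182 / 0.02392 = 1.330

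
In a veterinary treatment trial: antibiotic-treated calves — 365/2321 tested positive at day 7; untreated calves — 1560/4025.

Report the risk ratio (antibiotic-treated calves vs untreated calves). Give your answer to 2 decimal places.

RR ≈ 0.41

risk, antibiotic-treated calves = 365/2321 = 0.1573
risk, untreated calves = 1560/4025 = 0.3876
RR = 0.1573 / 0.3876 = 0.41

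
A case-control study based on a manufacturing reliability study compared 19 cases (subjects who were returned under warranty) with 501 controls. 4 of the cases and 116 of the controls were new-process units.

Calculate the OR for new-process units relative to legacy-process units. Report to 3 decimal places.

odds, new-process units = 4/116 = 0.03448
odds, legacy-process units = 15/385 = 0.03896
OR = 0.03448 / 0.03896 = 0.885

OR = 0.885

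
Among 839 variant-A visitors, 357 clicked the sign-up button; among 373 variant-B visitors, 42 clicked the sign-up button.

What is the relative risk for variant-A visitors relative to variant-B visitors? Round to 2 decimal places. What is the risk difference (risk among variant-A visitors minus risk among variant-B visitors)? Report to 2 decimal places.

RR = 3.78; RD = 0.31

risk, variant-A visitors = 357/839 = 0.4255
risk, variant-B visitors = 42/373 = 0.1126
RR = 0.4255 / 0.1126 = 3.78
risk difference = 0.4255 − 0.1126 = 0.31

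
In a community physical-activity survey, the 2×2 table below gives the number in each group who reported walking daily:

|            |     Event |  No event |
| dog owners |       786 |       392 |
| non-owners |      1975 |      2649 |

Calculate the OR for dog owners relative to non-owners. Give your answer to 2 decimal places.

odds, dog owners = 786/392 = 2.0051
odds, non-owners = 1975/2649 = 0.7456
OR = 2.0051 / 0.7456 = 2.69

OR = 2.69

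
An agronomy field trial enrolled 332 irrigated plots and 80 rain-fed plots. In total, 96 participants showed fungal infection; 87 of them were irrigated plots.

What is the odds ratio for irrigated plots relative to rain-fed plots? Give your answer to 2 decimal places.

irrigated plots without the outcome: 332 − 87 = 245
rain-fed plots with the outcome: 96 − 87 = 9
rain-fed plots without the outcome: 80 − 9 = 71
OR = (87 × 71) / (245 × 9) = 6177/2205 ≈ 2.80

2.80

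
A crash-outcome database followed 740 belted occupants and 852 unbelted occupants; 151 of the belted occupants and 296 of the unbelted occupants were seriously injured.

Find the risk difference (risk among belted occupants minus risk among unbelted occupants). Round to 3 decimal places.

risk, belted occupants = 151/740 = 0.2041
risk, unbelted occupants = 296/852 = 0.3474
risk difference = 0.2041 − 0.3474 = -0.143

-0.143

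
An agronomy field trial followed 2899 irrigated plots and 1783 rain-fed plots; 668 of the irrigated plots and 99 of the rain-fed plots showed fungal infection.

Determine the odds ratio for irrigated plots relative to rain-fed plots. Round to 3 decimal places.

OR = (668 × 1684) / (2231 × 99) = 1124912/220869 ≈ 5.093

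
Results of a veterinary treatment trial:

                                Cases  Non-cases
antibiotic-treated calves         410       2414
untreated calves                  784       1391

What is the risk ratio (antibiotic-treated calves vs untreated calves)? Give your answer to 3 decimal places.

risk, antibiotic-treated calves = 410/2824 = 0.1452
risk, untreated calves = 784/2175 = 0.3605
RR = 0.1452 / 0.3605 = 0.403

0.403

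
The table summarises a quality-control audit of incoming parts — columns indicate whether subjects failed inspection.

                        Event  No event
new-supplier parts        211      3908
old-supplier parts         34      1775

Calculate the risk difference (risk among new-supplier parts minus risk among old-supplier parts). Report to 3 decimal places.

RD = 0.032

risk, new-supplier parts = 211/4119 = 0.05123
risk, old-supplier parts = 34/1809 = 0.01879
risk difference = 0.05123 − 0.01879 = 0.032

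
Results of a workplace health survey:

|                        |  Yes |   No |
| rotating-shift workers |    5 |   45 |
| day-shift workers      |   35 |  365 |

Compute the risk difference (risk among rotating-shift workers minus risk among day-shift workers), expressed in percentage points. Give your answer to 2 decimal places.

risk, rotating-shift workers = 5/50 = 0.1000
risk, day-shift workers = 35/400 = 0.0875
risk difference = 0.1000 − 0.0875 = 0.0125 → 1.25 percentage points

RD: 1.25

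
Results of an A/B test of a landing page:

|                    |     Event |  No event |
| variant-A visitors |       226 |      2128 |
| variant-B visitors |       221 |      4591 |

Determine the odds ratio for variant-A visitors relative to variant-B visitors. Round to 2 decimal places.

OR = (226 × 4591) / (2128 × 221) = 1037566/470288 ≈ 2.21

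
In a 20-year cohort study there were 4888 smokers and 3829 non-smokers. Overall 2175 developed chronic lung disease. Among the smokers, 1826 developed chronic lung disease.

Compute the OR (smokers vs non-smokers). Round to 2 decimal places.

smokers without the outcome: 4888 − 1826 = 3062
non-smokers with the outcome: 2175 − 1826 = 349
non-smokers without the outcome: 3829 − 349 = 3480
OR = (1826 × 3480) / (3062 × 349) = 6354480/1068638 ≈ 5.95

OR: 5.95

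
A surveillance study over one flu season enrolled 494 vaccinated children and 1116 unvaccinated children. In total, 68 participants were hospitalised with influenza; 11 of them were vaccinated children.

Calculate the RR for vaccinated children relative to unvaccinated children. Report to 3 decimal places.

RR: 0.436

vaccinated children without the outcome: 494 − 11 = 483
unvaccinated children with the outcome: 68 − 11 = 57
unvaccinated children without the outcome: 1116 − 57 = 1059
risk, vaccinated children = 11/494 = 0.02227
risk, unvaccinated children = 57/1116 = 0.05108
RR = 0.02227 / 0.05108 = 0.436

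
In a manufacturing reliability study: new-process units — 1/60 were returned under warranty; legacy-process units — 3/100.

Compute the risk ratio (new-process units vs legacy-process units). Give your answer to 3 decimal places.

risk, new-process units = 1/60 = 0.01667
risk, legacy-process units = 3/100 = 0.03000
RR = 0.01667 / 0.03000 = 0.556

0.556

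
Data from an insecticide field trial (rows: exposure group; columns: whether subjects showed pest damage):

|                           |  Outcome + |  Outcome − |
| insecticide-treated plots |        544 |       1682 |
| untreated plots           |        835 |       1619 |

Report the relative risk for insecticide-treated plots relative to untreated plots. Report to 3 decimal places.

RR ≈ 0.718

risk, insecticide-treated plots = 544/2226 = 0.2444
risk, untreated plots = 835/2454 = 0.3403
RR = 0.2444 / 0.3403 = 0.718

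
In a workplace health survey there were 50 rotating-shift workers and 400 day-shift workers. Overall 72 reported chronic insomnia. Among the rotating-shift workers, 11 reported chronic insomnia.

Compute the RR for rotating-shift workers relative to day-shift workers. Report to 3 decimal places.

RR = 1.443

rotating-shift workers without the outcome: 50 − 11 = 39
day-shift workers with the outcome: 72 − 11 = 61
day-shift workers without the outcome: 400 − 61 = 339
risk, rotating-shift workers = 11/50 = 0.2200
risk, day-shift workers = 61/400 = 0.1525
RR = 0.2200 / 0.1525 = 1.443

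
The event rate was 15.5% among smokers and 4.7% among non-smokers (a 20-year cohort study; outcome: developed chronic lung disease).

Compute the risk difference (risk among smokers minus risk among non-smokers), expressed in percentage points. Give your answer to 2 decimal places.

risk difference = 0.15500 − 0.04700 = 0.10800 → 10.80 percentage points

RD ≈ 10.80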